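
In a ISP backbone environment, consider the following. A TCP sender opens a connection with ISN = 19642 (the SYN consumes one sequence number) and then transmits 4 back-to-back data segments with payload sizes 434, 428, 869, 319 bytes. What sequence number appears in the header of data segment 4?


The SYN occupies sequence number ISN = 19642, so the first data byte is ISN + 1 = 19643.
SEQ of data segment i = (ISN + 1) + sum of payload sizes of segments 1..i-1.
Segment 1: SEQ = 19643, payload = 434 bytes
Segment 2: SEQ = 20077, payload = 428 bytes
Segment 3: SEQ = 20505, payload = 869 bytes
Segment 4: SEQ = 21374, payload = 319 bytes
SEQ of segment 4 = 19643 + 434 + 428 + 869 = 21374

21374


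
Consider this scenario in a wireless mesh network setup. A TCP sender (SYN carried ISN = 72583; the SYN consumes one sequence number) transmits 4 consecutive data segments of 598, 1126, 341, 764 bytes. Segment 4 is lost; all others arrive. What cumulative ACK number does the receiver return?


SYN uses sequence number 72583; first data byte = ISN + 1 = 72584.
Segment 1: SEQ = 72584, len = 598 B, covers [72584, 73181]
Segment 2: SEQ = 73182, len = 1126 B, covers [73182, 74307]
Segment 3: SEQ = 74308, len = 341 B, covers [74308, 74648]
Segment 4: SEQ = 74649, len = 764 B, covers [74649, 75412] [LOST]
In-order data received: bytes [72584, 74648] (segments 1..3).
Segment 4 missing -> gap begins at byte 74649.
Cumulative ACK = next expected in-order byte = 72584 + 598 + 1126 + 341 = 74649

74649


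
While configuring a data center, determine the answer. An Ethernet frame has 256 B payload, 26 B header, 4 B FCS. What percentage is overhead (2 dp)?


Given: payload = 256 B, header = 26 B, trailer = 4 B
Overhead bytes = header + trailer = 26 + 4 = 30
Total frame = payload + overhead = 256 + 30 = 286
Overhead % = 30 / 286 * 100 = 10.4895% -> 10.49% (2 dp)

10.49


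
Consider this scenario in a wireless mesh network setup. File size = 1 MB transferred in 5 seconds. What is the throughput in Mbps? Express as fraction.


Given: file = 1 MB, time = 5 s
File in Mb = 1 * 8 = 8 Mb
Throughput = 8 / 5 Mbps
Throughput = 8/5 Mbps

8/5


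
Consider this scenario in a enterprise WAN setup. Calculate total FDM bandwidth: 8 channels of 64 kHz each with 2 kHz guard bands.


Given: 8 channels, 64 kHz each, guard = 2 kHz
Channel bandwidth = 8 * 64 = 512 kHz
Guard bands = 7 gaps * 2 kHz = 14 kHz
Total = 512 + 14 = 526 kHz

526


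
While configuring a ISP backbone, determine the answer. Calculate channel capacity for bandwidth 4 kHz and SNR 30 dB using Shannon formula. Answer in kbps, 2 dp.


Given: B = 4 kHz, SNR = 30 dB
SNR linear = 10^(30/10) = 1000
1 + SNR = 1001
log2(1001) = 9.9672262588
C = 4 * 1000 * 9.9672262588 = 39868.9050 bps
C = 39.868905 kbps -> 39.87 kbps (2 dp)

39.87


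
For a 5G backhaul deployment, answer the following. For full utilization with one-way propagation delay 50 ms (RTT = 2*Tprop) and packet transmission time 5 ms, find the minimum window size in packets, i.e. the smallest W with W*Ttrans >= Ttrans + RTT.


Given: Ttrans = 5 ms, RTT = 100 ms (= 2 * Tprop, Tprop = 50 ms)
Time until first ACK returns = Ttrans + RTT = 5 + 100 = 105 ms
Need W * Ttrans >= Ttrans + RTT  ->  W >= (Ttrans + RTT) / Ttrans
(Ttrans + RTT) / Ttrans = 105 / 5 = 21
W_min = ceil(21) = 21

21


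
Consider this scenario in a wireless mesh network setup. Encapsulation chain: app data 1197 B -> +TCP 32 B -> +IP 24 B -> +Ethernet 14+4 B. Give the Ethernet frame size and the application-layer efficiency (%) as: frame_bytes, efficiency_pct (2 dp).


TCP segment = 1197 + 32 = 1229 B
IP packet = 1229 + 24 = 1253 B
Ethernet frame = 1253 + 14 + 4 = 1271 B
Efficiency = app / frame = 1197 / 1271 = 0.941778 = 94.1778% -> 94.18% (2 dp)

1271, 94.18


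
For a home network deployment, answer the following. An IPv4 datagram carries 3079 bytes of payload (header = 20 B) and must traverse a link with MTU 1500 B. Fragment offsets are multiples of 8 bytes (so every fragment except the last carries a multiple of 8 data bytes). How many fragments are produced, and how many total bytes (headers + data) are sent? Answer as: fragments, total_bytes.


Max data per non-final fragment = floor((MTU - header)/8)*8 = floor((1500 - 20)/8)*8 = floor(1480/8)*8 = 1480 B
Final fragment needs no 8-byte alignment: it can carry up to MTU - header = 1480 B
Non-final fragments needed = ceil((payload - 1480) / 1480) = ceil(1599/1480) = ceil(1.0804) = 2
Number of fragments = 2 + 1 = 3
Fragment sizes (data): 2 * 1480 B + 119 B (last, 119 <= 1480 OK)
Total bytes sent = payload + n_frags * header = 3079 + 3*20 = 3079 + 60 = 3139 B

3, 3139


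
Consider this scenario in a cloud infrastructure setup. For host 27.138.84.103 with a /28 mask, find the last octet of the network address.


Given: IP = 27.138.84.103, prefix = /28
Subnet mask = 255.255.255.240
Last octet of IP: 103
Last octet of mask: 240
Network last octet = 103 AND 240 = 96

96


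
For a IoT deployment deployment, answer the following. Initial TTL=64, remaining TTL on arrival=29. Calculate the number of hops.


Given: initial TTL = 64, received TTL = 29
Hops = initial TTL - received TTL
Hops = 64 - 29 = 35

35


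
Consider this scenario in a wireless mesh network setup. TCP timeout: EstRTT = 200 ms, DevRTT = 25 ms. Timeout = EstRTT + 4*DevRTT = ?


Given: EstRTT = 200 ms, DevRTT = 25 ms
Timeout = EstRTT + 4 * DevRTT
4 * DevRTT = 4 * 25 = 100
Timeout = 200 + 100 = 300 ms

300


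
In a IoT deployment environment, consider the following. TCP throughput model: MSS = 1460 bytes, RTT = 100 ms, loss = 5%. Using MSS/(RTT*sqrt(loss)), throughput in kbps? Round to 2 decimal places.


Given: MSS = 1460 bytes, RTT = 100 ms, loss = 5%
RTT in seconds = 100 / 1000 = 0.1
Loss rate = 5% = 0.05
sqrt(loss) = sqrt(0.05) = 0.223606797750
Throughput (bytes/s) = 1460 / (0.1 * 0.223606797750) = 65293.1849
Throughput (kbps) = 65293.1849 * 8 / 1000 = 522.345480 -> 522.35 kbps (2 dp)

522.35


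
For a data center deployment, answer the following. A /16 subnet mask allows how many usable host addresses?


Given: subnet mask /16
Host bits = 32 - 16 = 16
Total addresses = 2^16 = 65536
Usable hosts = 65536 - 2 (network + broadcast) = 65534

65534


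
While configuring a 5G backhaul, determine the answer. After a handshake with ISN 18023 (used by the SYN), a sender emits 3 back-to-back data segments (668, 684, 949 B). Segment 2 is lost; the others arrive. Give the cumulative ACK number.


SYN uses sequence number 18023; first data byte = ISN + 1 = 18024.
Segment 1: SEQ = 18024, len = 668 B, covers [18024, 18691]
Segment 2: SEQ = 18692, len = 684 B, covers [18692, 19375] [LOST]
Segment 3: SEQ = 19376, len = 949 B, covers [19376, 20324]
In-order data received: bytes [18024, 18691] (segments 1..1).
Segment 2 missing -> gap begins at byte 18692; later segments buffered out of order.
Cumulative ACK = next expected in-order byte = 18024 + 668 = 18692

18692


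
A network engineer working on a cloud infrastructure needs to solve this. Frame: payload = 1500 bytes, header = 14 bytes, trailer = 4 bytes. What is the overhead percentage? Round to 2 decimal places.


Given: payload = 1500 B, header = 14 B, trailer = 4 B
Overhead bytes = header + trailer = 14 + 4 = 18
Total frame = payload + overhead = 1500 + 18 = 1518
Overhead % = 18 / 1518 * 100 = 1.1858% -> 1.19% (2 dp)

1.19


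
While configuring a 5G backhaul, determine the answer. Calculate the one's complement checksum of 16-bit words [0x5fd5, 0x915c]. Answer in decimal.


Given words: [0x5fd5, 0x915c]
Step 1: Sum all words
Raw sum = 24533 + 37212 = 61745
One's complement = ~61745 & 0xFFFF = 3790

3790


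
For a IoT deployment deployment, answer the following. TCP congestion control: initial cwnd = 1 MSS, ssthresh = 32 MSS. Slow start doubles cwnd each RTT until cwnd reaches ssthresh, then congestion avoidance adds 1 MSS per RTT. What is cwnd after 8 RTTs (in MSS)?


RTT 0: cwnd = 1 MSS (initial)
RTT 1: cwnd = 2 MSS (slow start, doubled)
RTT 2: cwnd = 4 MSS (slow start, doubled)
RTT 3: cwnd = 8 MSS (slow start, doubled)
RTT 4: cwnd = 16 MSS (slow start, doubled)
RTT 5: cwnd = 32 MSS (slow start, doubled)
RTT 6: cwnd = 33 MSS (congestion avoidance, +1)
RTT 7: cwnd = 34 MSS (congestion avoidance, +1)
RTT 8: cwnd = 35 MSS (congestion avoidance, +1)

35


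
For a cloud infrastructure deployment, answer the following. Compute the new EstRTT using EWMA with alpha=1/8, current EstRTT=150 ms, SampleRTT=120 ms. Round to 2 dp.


Given: EstRTT = 150 ms, SampleRTT = 120 ms, alpha = 1/8
New EstRTT = (1 - alpha) * EstRTT + alpha * SampleRTT
(7/8) * 150 = 131.25
(1/8) * 120 = 15
New EstRTT = 131.25 + 15 = 146.25 ms -> 146.25 ms (2 dp)

146.25


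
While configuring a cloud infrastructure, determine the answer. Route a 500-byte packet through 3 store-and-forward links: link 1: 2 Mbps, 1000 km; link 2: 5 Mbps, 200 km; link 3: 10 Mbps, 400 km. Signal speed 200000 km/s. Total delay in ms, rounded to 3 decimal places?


Packet = 500 bytes = 4000 bits. Store-and-forward: sum (t_trans + t_prop) per link.
Link 1: t_trans = 4000/(2*10^6) s = 2.0000 ms; t_prop = 1000/200000 s = 5.0000 ms; subtotal = 7.0000 ms
Link 2: t_trans = 4000/(5*10^6) s = 0.8000 ms; t_prop = 200/200000 s = 1.0000 ms; subtotal = 1.8000 ms
Link 3: t_trans = 4000/(10*10^6) s = 0.4000 ms; t_prop = 400/200000 s = 2.0000 ms; subtotal = 2.4000 ms
End-to-end = 7.0000 + 1.8000 + 2.4000 = 11.2000 ms -> 11.200 ms (3 dp)

11.200


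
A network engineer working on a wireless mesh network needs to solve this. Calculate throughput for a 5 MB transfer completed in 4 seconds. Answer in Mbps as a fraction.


Given: file = 5 MB, time = 4 s
File in Mb = 5 * 8 = 40 Mb
Throughput = 40 / 4 Mbps
Throughput = 10 Mbps

10


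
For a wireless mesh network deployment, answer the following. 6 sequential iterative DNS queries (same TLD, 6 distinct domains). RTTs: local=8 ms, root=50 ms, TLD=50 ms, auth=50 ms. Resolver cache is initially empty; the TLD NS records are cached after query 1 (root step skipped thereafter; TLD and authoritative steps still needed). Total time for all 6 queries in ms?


Lookup 1 (cold cache): local + root + TLD + auth = 8 + 50 + 50 + 50 = 158 ms
Lookups 2..6 (TLD NS cached -> skip root; new domain -> still ask TLD and auth): local + TLD + auth = 8 + 50 + 50 = 108 ms each
Remaining 5 lookups: 5 * 108 = 540 ms
Total = 158 + 540 = 698 ms

698


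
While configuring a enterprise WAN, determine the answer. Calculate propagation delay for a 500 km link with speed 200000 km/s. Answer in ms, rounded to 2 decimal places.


Given: distance = 500 km, speed = 200000 km/s
Delay = distance / speed = 500 / 200000 seconds
Delay in ms = 500 * 1000 / 200000
Delay = 2.5000 ms
Rounded to 2 dp = 2.50 ms

2.50


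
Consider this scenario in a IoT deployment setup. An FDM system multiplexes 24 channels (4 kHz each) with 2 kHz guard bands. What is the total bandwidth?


Given: 24 channels, 4 kHz each, guard = 2 kHz
Channel bandwidth = 24 * 4 = 96 kHz
Guard bands = 23 gaps * 2 kHz = 46 kHz
Total = 96 + 46 = 142 kHz

142


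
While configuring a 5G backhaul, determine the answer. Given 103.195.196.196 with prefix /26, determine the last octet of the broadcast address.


Given: IP = 103.195.196.196, prefix = /26
Host bits = 32 - 26 = 6
Network last octet = 196 AND mask = 192
Host part size = 2^6 - 1 = 63
Broadcast last octet = 192 OR 63 = 255

255


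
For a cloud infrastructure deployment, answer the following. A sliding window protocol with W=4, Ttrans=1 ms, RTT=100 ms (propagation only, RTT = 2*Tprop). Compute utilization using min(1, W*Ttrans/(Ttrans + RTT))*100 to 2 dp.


Given: W = 4, Ttrans = 1 ms, RTT = 100 ms (= 2 * Tprop, Tprop = 50 ms)
Cycle time = Ttrans + RTT = 1 + 100 = 101 ms (first packet sent until its ACK returns)
W * Ttrans = 4 * 1 = 4 ms of sending per cycle
W * Ttrans / (Ttrans + RTT) = 4 / 101 = 0.039604
U = min(1, 0.039604) = 0.039604
U% = 3.96%

3.96


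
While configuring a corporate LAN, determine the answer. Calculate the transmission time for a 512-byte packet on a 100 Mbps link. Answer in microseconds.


Given: packet = 512 bytes, bandwidth = 100 Mbps
Packet in bits = 512 * 8 = 4096 bits
Bandwidth = 100 * 10^6 = 100000000 bps
Time = 4096 / 100000000 seconds
Time in us = 4096 * 10^6 / 100000000 = 40.96

40.96


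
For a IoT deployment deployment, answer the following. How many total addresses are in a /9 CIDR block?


Given: CIDR prefix /9
Host bits = 32 - 9 = 23
Total addresses = 2^23 = 8388608

8388608


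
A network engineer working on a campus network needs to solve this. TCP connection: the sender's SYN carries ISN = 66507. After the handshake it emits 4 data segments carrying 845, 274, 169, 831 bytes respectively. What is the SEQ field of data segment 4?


The SYN occupies sequence number ISN = 66507, so the first data byte is ISN + 1 = 66508.
SEQ of data segment i = (ISN + 1) + sum of payload sizes of segments 1..i-1.
Segment 1: SEQ = 66508, payload = 845 bytes
Segment 2: SEQ = 67353, payload = 274 bytes
Segment 3: SEQ = 67627, payload = 169 bytes
Segment 4: SEQ = 67796, payload = 831 bytes
SEQ of segment 4 = 66508 + 845 + 274 + 169 = 67796

67796


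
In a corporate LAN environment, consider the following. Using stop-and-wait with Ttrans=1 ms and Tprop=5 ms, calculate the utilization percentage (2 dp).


Given: Ttrans = 1 ms, Tprop = 5 ms
RTT = 2 * Tprop = 2 * 5 = 10 ms
U = Ttrans / (Ttrans + RTT)
U = 1 / (1 + 10)
U = 1 / 11 = 0.090909
U% = 9.09%

9.09


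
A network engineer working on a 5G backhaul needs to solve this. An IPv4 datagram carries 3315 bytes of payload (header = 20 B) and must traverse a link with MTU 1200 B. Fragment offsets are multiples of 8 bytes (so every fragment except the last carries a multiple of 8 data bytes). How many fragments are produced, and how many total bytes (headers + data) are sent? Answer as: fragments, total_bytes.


Max data per non-final fragment = floor((MTU - header)/8)*8 = floor((1200 - 20)/8)*8 = floor(1180/8)*8 = 1176 B
Final fragment needs no 8-byte alignment: it can carry up to MTU - header = 1180 B
Non-final fragments needed = ceil((payload - 1180) / 1176) = ceil(2135/1176) = ceil(1.8155) = 2
Number of fragments = 2 + 1 = 3
Fragment sizes (data): 2 * 1176 B + 963 B (last, 963 <= 1180 OK)
Total bytes sent = payload + n_frags * header = 3315 + 3*20 = 3315 + 60 = 3375 B

3, 3375


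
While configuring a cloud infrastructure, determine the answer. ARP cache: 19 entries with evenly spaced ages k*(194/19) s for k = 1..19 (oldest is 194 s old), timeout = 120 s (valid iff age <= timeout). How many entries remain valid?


Ages are k * 194/19 s for k = 1..19 (spacing = 10.2105 s).
Entry k is valid iff k * 194/19 <= 120 iff k <= 19 * 120 / 194 = 11.7526
n_valid = floor(11.7526) = 11
(n_stale = 19 - 11 = 8)

11


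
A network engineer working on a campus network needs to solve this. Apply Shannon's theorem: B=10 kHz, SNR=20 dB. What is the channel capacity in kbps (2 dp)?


Given: B = 10 kHz, SNR = 20 dB
SNR linear = 10^(20/10) = 100
1 + SNR = 101
log2(101) = 6.6582114828
C = 10 * 1000 * 6.6582114828 = 66582.1148 bps
C = 66.582115 kbps -> 66.58 kbps (2 dp)

66.58


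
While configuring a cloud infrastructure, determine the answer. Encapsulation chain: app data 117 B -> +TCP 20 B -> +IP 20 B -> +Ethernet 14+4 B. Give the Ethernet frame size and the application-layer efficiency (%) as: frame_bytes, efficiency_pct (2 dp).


TCP segment = 117 + 20 = 137 B
IP packet = 137 + 20 = 157 B
Ethernet frame = 157 + 14 + 4 = 175 B
Efficiency = app / frame = 117 / 175 = 0.668571 = 66.8571% -> 66.86% (2 dp)

175, 66.86


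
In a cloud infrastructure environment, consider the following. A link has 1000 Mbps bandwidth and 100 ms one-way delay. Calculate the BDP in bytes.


Given: bandwidth = 1000 Mbps, delay = 100 ms
BDP in bits = 1000 * 10^6 * 100 / 1000
BDP in bits = 100000000
BDP in bytes = 100000000 / 8 = 12500000

12500000


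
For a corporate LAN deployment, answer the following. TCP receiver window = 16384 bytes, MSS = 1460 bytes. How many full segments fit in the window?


Given: RWND = 16384 bytes, MSS = 1460 bytes
Full segments = floor(RWND / MSS)
Full segments = floor(16384 / 1460)
Full segments = floor(11.2219) = 11

11


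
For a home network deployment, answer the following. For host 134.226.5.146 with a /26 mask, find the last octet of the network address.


Given: IP = 134.226.5.146, prefix = /26
Subnet mask = 255.255.255.192
Last octet of IP: 146
Last octet of mask: 192
Network last octet = 146 AND 192 = 128

128


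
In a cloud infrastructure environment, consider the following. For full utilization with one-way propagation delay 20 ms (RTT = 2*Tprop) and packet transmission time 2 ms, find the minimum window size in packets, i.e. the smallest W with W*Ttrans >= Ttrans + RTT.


Given: Ttrans = 2 ms, RTT = 40 ms (= 2 * Tprop, Tprop = 20 ms)
Time until first ACK returns = Ttrans + RTT = 2 + 40 = 42 ms
Need W * Ttrans >= Ttrans + RTT  ->  W >= (Ttrans + RTT) / Ttrans
(Ttrans + RTT) / Ttrans = 42 / 2 = 21
W_min = ceil(21) = 21

21


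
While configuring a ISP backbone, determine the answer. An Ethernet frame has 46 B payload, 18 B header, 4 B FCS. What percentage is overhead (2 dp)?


Given: payload = 46 B, header = 18 B, trailer = 4 B
Overhead bytes = header + trailer = 18 + 4 = 22
Total frame = payload + overhead = 46 + 22 = 68
Overhead % = 22 / 68 * 100 = 32.3529% -> 32.35% (2 dp)

32.35


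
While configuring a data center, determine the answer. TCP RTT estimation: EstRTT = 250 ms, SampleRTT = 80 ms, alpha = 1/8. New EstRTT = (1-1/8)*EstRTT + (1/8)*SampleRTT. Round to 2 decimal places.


Given: EstRTT = 250 ms, SampleRTT = 80 ms, alpha = 1/8
New EstRTT = (1 - alpha) * EstRTT + alpha * SampleRTT
(7/8) * 250 = 218.75
(1/8) * 80 = 10
New EstRTT = 218.75 + 10 = 228.75 ms -> 228.75 ms (2 dp)

228.75


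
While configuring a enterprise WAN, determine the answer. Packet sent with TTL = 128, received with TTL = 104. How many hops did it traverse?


Given: initial TTL = 128, received TTL = 104
Hops = initial TTL - received TTL
Hops = 128 - 104 = 24

24


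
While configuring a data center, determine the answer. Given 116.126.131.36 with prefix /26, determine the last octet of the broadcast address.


Given: IP = 116.126.131.36, prefix = /26
Host bits = 32 - 26 = 6
Network last octet = 36 AND mask = 0
Host part size = 2^6 - 1 = 63
Broadcast last octet = 0 OR 63 = 63

63


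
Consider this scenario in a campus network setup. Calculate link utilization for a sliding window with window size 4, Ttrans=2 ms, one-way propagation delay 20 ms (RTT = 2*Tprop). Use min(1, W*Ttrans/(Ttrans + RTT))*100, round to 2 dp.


Given: W = 4, Ttrans = 2 ms, RTT = 40 ms (= 2 * Tprop, Tprop = 20 ms)
Cycle time = Ttrans + RTT = 2 + 40 = 42 ms (first packet sent until its ACK returns)
W * Ttrans = 4 * 2 = 8 ms of sending per cycle
W * Ttrans / (Ttrans + RTT) = 8 / 42 = 0.190476
U = min(1, 0.190476) = 0.190476
U% = 19.05%

19.05


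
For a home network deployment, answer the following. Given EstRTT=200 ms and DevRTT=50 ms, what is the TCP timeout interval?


Given: EstRTT = 200 ms, DevRTT = 50 ms
Timeout = EstRTT + 4 * DevRTT
4 * DevRTT = 4 * 50 = 200
Timeout = 200 + 200 = 400 ms

400


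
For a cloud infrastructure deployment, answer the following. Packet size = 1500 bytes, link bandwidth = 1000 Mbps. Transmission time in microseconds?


Given: packet = 1500 bytes, bandwidth = 1000 Mbps
Packet in bits = 1500 * 8 = 12000 bits
Bandwidth = 1000 * 10^6 = 1000000000 bps
Time = 12000 / 1000000000 seconds
Time in us = 12000 * 10^6 / 1000000000 = 12

12


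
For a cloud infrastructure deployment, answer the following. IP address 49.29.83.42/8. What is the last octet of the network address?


Given: IP = 49.29.83.42, prefix = /8
Subnet mask = 255.0.0.0
Last octet of IP: 42
Last octet of mask: 0
Network last octet = 42 AND 0 = 0

0


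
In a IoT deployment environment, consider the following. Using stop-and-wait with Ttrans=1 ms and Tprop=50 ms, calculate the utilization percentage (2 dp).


Given: Ttrans = 1 ms, Tprop = 50 ms
RTT = 2 * Tprop = 2 * 50 = 100 ms
U = Ttrans / (Ttrans + RTT)
U = 1 / (1 + 100)
U = 1 / 101 = 0.009901
U% = 0.99%

0.99


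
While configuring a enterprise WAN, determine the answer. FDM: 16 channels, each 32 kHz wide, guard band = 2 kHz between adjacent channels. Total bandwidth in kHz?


Given: 16 channels, 32 kHz each, guard = 2 kHz
Channel bandwidth = 16 * 32 = 512 kHz
Guard bands = 15 gaps * 2 kHz = 30 kHz
Total = 512 + 30 = 542 kHz

542


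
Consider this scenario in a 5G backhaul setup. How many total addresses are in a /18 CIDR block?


Given: CIDR prefix /18
Host bits = 32 - 18 = 14
Total addresses = 2^14 = 16384

16384


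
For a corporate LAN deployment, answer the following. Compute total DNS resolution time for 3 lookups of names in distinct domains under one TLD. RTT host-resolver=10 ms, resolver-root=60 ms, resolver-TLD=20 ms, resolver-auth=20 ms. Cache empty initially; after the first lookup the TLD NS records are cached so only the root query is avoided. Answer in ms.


Lookup 1 (cold cache): local + root + TLD + auth = 10 + 60 + 20 + 20 = 110 ms
Lookups 2..3 (TLD NS cached -> skip root; new domain -> still ask TLD and auth): local + TLD + auth = 10 + 20 + 20 = 50 ms each
Remaining 2 lookups: 2 * 50 = 100 ms
Total = 110 + 100 = 210 ms

210


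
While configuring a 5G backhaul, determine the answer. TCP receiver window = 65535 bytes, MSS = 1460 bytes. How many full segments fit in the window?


Given: RWND = 65535 bytes, MSS = 1460 bytes
Full segments = floor(RWND / MSS)
Full segments = floor(65535 / 1460)
Full segments = floor(44.887) = 44

44


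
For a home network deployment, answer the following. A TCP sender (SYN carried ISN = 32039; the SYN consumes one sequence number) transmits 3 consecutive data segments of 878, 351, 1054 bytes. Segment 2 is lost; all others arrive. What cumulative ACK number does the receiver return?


SYN uses sequence number 32039; first data byte = ISN + 1 = 32040.
Segment 1: SEQ = 32040, len = 878 B, covers [32040, 32917]
Segment 2: SEQ = 32918, len = 351 B, covers [32918, 33268] [LOST]
Segment 3: SEQ = 33269, len = 1054 B, covers [33269, 34322]
In-order data received: bytes [32040, 32917] (segments 1..1).
Segment 2 missing -> gap begins at byte 32918; later segments buffered out of order.
Cumulative ACK = next expected in-order byte = 32040 + 878 = 32918

32918


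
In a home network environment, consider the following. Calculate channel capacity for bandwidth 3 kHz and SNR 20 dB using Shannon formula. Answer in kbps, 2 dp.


Given: B = 3 kHz, SNR = 20 dB
SNR linear = 10^(20/10) = 100
1 + SNR = 101
log2(101) = 6.6582114828
C = 3 * 1000 * 6.6582114828 = 19974.6344 bps
C = 19.974634 kbps -> 19.97 kbps (2 dp)

19.97


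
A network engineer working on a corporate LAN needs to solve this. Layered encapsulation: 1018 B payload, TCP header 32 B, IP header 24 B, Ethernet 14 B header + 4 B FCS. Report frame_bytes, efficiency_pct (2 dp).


TCP segment = 1018 + 32 = 1050 B
IP packet = 1050 + 24 = 1074 B
Ethernet frame = 1074 + 14 + 4 = 1092 B
Efficiency = app / frame = 1018 / 1092 = 0.932234 = 93.2234% -> 93.22% (2 dp)

1092, 93.22


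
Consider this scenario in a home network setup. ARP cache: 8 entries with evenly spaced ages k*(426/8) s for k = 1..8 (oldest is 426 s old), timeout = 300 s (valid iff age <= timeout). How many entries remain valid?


Ages are k * 426/8 s for k = 1..8 (spacing = 53.2500 s).
Entry k is valid iff k * 426/8 <= 300 iff k <= 8 * 300 / 426 = 5.6338
n_valid = floor(5.6338) = 5
(n_stale = 8 - 5 = 3)

5


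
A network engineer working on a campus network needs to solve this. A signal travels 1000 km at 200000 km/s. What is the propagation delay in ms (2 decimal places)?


Given: distance = 1000 km, speed = 200000 km/s
Delay = distance / speed = 1000 / 200000 seconds
Delay in ms = 1000 * 1000 / 200000
Delay = 5.0000 ms
Rounded to 2 dp = 5.00 ms

5.00


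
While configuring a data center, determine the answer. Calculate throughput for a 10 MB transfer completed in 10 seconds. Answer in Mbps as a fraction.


Given: file = 10 MB, time = 10 s
File in Mb = 10 * 8 = 80 Mb
Throughput = 80 / 10 Mbps
Throughput = 8 Mbps

8


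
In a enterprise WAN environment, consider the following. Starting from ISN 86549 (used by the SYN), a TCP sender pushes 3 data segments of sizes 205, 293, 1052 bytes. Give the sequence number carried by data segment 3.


The SYN occupies sequence number ISN = 86549, so the first data byte is ISN + 1 = 86550.
SEQ of data segment i = (ISN + 1) + sum of payload sizes of segments 1..i-1.
Segment 1: SEQ = 86550, payload = 205 bytes
Segment 2: SEQ = 86755, payload = 293 bytes
Segment 3: SEQ = 87048, payload = 1052 bytes
SEQ of segment 3 = 86550 + 205 + 293 = 87048

87048


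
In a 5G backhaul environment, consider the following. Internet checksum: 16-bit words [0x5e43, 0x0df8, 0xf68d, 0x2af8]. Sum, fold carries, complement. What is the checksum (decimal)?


Given words: [0x5e43, 0x0df8, 0xf68d, 0x2af8]
Step 1: Sum all words
Raw sum = 24131 + 3576 + 63117 + 11000 = 101824
Step 2: Fold carry: (36288 + 1) = 36289
One's complement = ~36289 & 0xFFFF = 29246

29246


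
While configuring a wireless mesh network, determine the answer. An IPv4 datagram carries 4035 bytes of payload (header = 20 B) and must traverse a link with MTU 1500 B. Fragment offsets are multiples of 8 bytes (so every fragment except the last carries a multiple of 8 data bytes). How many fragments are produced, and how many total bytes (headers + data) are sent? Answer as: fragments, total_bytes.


Max data per non-final fragment = floor((MTU - header)/8)*8 = floor((1500 - 20)/8)*8 = floor(1480/8)*8 = 1480 B
Final fragment needs no 8-byte alignment: it can carry up to MTU - header = 1480 B
Non-final fragments needed = ceil((payload - 1480) / 1480) = ceil(2555/1480) = ceil(1.7264) = 2
Number of fragments = 2 + 1 = 3
Fragment sizes (data): 2 * 1480 B + 1075 B (last, 1075 <= 1480 OK)
Total bytes sent = payload + n_frags * header = 4035 + 3*20 = 4035 + 60 = 4095 B

3, 4095


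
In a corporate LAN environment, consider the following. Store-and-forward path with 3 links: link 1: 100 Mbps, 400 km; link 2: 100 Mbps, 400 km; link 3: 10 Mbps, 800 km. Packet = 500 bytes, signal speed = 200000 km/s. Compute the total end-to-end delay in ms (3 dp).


Packet = 500 bytes = 4000 bits. Store-and-forward: sum (t_trans + t_prop) per link.
Link 1: t_trans = 4000/(100*10^6) s = 0.0400 ms; t_prop = 400/200000 s = 2.0000 ms; subtotal = 2.0400 ms
Link 2: t_trans = 4000/(100*10^6) s = 0.0400 ms; t_prop = 400/200000 s = 2.0000 ms; subtotal = 2.0400 ms
Link 3: t_trans = 4000/(10*10^6) s = 0.4000 ms; t_prop = 800/200000 s = 4.0000 ms; subtotal = 4.4000 ms
End-to-end = 2.0400 + 2.0400 + 4.4000 = 8.4800 ms -> 8.480 ms (3 dp)

8.480


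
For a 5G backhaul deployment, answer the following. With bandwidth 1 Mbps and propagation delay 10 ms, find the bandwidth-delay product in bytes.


Given: bandwidth = 1 Mbps, delay = 10 ms
BDP in bits = 1 * 10^6 * 10 / 1000
BDP in bits = 10000
BDP in bytes = 10000 / 8 = 1250

1250


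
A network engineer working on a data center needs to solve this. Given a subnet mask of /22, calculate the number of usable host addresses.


Given: subnet mask /22
Host bits = 32 - 22 = 10
Total addresses = 2^10 = 1024
Usable hosts = 1024 - 2 (network + broadcast) = 1022

1022


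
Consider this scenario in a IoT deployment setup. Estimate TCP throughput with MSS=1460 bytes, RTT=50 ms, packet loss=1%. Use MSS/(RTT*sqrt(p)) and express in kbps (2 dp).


Given: MSS = 1460 bytes, RTT = 50 ms, loss = 1%
RTT in seconds = 50 / 1000 = 0.05
Loss rate = 1% = 0.01
sqrt(loss) = sqrt(0.01) = 0.1
Throughput (bytes/s) = 1460 / (0.05 * 0.1) = 292000.0000
Throughput (kbps) = 292000.0000 * 8 / 1000 = 2336.000000 -> 2336.00 kbps (2 dp)

2336.00


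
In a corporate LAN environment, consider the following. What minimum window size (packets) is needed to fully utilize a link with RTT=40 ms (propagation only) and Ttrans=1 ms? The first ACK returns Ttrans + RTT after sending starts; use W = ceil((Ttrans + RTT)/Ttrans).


Given: Ttrans = 1 ms, RTT = 40 ms (= 2 * Tprop, Tprop = 20 ms)
Time until first ACK returns = Ttrans + RTT = 1 + 40 = 41 ms
Need W * Ttrans >= Ttrans + RTT  ->  W >= (Ttrans + RTT) / Ttrans
(Ttrans + RTT) / Ttrans = 41 / 1 = 41
W_min = ceil(41) = 41

41


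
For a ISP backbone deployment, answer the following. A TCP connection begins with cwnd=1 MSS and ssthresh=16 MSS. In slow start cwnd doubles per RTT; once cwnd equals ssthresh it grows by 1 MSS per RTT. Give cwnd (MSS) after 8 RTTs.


RTT 0: cwnd = 1 MSS (initial)
RTT 1: cwnd = 2 MSS (slow start, doubled)
RTT 2: cwnd = 4 MSS (slow start, doubled)
RTT 3: cwnd = 8 MSS (slow start, doubled)
RTT 4: cwnd = 16 MSS (slow start, doubled)
RTT 5: cwnd = 17 MSS (congestion avoidance, +1)
RTT 6: cwnd = 18 MSS (congestion avoidance, +1)
RTT 7: cwnd = 19 MSS (congestion avoidance, +1)
RTT 8: cwnd = 20 MSS (congestion avoidance, +1)

20


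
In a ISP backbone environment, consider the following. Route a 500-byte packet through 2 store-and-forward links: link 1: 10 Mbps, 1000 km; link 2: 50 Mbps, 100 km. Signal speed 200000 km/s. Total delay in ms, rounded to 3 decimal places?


Packet = 500 bytes = 4000 bits. Store-and-forward: sum (t_trans + t_prop) per link.
Link 1: t_trans = 4000/(10*10^6) s = 0.4000 ms; t_prop = 1000/200000 s = 5.0000 ms; subtotal = 5.4000 ms
Link 2: t_trans = 4000/(50*10^6) s = 0.0800 ms; t_prop = 100/200000 s = 0.5000 ms; subtotal = 0.5800 ms
End-to-end = 5.4000 + 0.5800 = 5.9800 ms -> 5.980 ms (3 dp)

5.980


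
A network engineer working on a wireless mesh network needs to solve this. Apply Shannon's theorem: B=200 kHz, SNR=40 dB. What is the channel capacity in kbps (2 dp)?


Given: B = 200 kHz, SNR = 40 dB
SNR linear = 10^(40/10) = 10000
1 + SNR = 10001
log2(10001) = 13.2878566418
C = 200 * 1000 * 13.2878566418 = 2657571.3284 bps
C = 2657.571328 kbps -> 2657.57 kbps (2 dp)

2657.57


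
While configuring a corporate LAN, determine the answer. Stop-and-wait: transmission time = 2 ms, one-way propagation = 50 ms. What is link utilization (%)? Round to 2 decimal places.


Given: Ttrans = 2 ms, Tprop = 50 ms
RTT = 2 * Tprop = 2 * 50 = 100 ms
U = Ttrans / (Ttrans + RTT)
U = 2 / (2 + 100)
U = 2 / 102 = 0.019608
U% = 1.96%

1.96


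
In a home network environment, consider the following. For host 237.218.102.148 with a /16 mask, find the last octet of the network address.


Given: IP = 237.218.102.148, prefix = /16
Subnet mask = 255.255.0.0
Last octet of IP: 148
Last octet of mask: 0
Network last octet = 148 AND 0 = 0

0


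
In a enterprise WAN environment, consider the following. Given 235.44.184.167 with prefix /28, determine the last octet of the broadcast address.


Given: IP = 235.44.184.167, prefix = /28
Host bits = 32 - 28 = 4
Network last octet = 167 AND mask = 160
Host part size = 2^4 - 1 = 15
Broadcast last octet = 160 OR 15 = 175

175


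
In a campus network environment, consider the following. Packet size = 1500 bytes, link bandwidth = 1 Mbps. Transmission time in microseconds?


Given: packet = 1500 bytes, bandwidth = 1 Mbps
Packet in bits = 1500 * 8 = 12000 bits
Bandwidth = 1 * 10^6 = 1000000 bps
Time = 12000 / 1000000 seconds
Time in us = 12000 * 10^6 / 1000000 = 12000

12000


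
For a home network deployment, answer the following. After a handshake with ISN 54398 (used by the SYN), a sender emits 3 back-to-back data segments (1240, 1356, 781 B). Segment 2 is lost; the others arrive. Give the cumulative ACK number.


SYN uses sequence number 54398; first data byte = ISN + 1 = 54399.
Segment 1: SEQ = 54399, len = 1240 B, covers [54399, 55638]
Segment 2: SEQ = 55639, len = 1356 B, covers [55639, 56994] [LOST]
Segment 3: SEQ = 56995, len = 781 B, covers [56995, 57775]
In-order data received: bytes [54399, 55638] (segments 1..1).
Segment 2 missing -> gap begins at byte 55639; later segments buffered out of order.
Cumulative ACK = next expected in-order byte = 54399 + 1240 = 55639

55639


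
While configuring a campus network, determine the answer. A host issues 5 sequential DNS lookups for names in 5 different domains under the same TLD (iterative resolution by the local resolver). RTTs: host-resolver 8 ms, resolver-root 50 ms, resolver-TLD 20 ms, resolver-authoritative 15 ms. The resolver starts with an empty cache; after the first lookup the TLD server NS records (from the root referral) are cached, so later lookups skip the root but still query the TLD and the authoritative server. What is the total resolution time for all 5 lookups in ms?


Lookup 1 (cold cache): local + root + TLD + auth = 8 + 50 + 20 + 15 = 93 ms
Lookups 2..5 (TLD NS cached -> skip root; new domain -> still ask TLD and auth): local + TLD + auth = 8 + 20 + 15 = 43 ms each
Remaining 4 lookups: 4 * 43 = 172 ms
Total = 93 + 172 = 265 ms

265


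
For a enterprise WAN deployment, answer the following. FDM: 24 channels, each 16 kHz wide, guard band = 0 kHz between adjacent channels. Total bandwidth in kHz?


Given: 24 channels, 16 kHz each, guard = 0 kHz
Channel bandwidth = 24 * 16 = 384 kHz
Guard bands = 23 gaps * 0 kHz = 0 kHz
Total = 384 + 0 = 384 kHz

384


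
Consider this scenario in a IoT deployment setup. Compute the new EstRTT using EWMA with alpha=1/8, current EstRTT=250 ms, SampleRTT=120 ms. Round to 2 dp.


Given: EstRTT = 250 ms, SampleRTT = 120 ms, alpha = 1/8
New EstRTT = (1 - alpha) * EstRTT + alpha * SampleRTT
(7/8) * 250 = 218.75
(1/8) * 120 = 15
New EstRTT = 218.75 + 15 = 233.75 ms -> 233.75 ms (2 dp)

233.75


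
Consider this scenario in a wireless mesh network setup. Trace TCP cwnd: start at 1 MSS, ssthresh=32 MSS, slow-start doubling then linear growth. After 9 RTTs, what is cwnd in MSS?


RTT 0: cwnd = 1 MSS (initial)
RTT 1: cwnd = 2 MSS (slow start, doubled)
RTT 2: cwnd = 4 MSS (slow start, doubled)
RTT 3: cwnd = 8 MSS (slow start, doubled)
RTT 4: cwnd = 16 MSS (slow start, doubled)
RTT 5: cwnd = 32 MSS (slow start, doubled)
RTT 6: cwnd = 33 MSS (congestion avoidance, +1)
RTT 7: cwnd = 34 MSS (congestion avoidance, +1)
RTT 8: cwnd = 35 MSS (congestion avoidance, +1)
RTT 9: cwnd = 36 MSS (congestion avoidance, +1)

36


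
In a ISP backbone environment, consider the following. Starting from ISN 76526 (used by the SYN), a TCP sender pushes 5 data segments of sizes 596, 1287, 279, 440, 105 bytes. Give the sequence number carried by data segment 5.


The SYN occupies sequence number ISN = 76526, so the first data byte is ISN + 1 = 76527.
SEQ of data segment i = (ISN + 1) + sum of payload sizes of segments 1..i-1.
Segment 1: SEQ = 76527, payload = 596 bytes
Segment 2: SEQ = 77123, payload = 1287 bytes
Segment 3: SEQ = 78410, payload = 279 bytes
Segment 4: SEQ = 78689, payload = 440 bytes
Segment 5: SEQ = 79129, payload = 105 bytes
SEQ of segment 5 = 76527 + 596 + 1287 + 279 + 440 = 79129

79129


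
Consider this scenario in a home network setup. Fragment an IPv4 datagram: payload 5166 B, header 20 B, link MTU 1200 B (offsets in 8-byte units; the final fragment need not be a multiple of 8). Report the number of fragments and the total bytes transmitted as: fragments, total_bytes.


Max data per non-final fragment = floor((MTU - header)/8)*8 = floor((1200 - 20)/8)*8 = floor(1180/8)*8 = 1176 B
Final fragment needs no 8-byte alignment: it can carry up to MTU - header = 1180 B
Non-final fragments needed = ceil((payload - 1180) / 1176) = ceil(3986/1176) = ceil(3.3895) = 4
Number of fragments = 4 + 1 = 5
Fragment sizes (data): 4 * 1176 B + 462 B (last, 462 <= 1180 OK)
Total bytes sent = payload + n_frags * header = 5166 + 5*20 = 5166 + 100 = 5266 B

5, 5266


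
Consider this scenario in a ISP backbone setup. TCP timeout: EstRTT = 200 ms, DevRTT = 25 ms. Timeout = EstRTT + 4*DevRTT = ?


Given: EstRTT = 200 ms, DevRTT = 25 ms
Timeout = EstRTT + 4 * DevRTT
4 * DevRTT = 4 * 25 = 100
Timeout = 200 + 100 = 300 ms

300


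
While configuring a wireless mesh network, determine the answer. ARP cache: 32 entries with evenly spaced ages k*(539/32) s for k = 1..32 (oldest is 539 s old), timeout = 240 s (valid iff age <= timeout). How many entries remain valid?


Ages are k * 539/32 s for k = 1..32 (spacing = 16.8438 s).
Entry k is valid iff k * 539/32 <= 240 iff k <= 32 * 240 / 539 = 14.2486
n_valid = floor(14.2486) = 14
(n_stale = 32 - 14 = 18)

14


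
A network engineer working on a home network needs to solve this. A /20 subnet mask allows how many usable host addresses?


Given: subnet mask /20
Host bits = 32 - 20 = 12
Total addresses = 2^12 = 4096
Usable hosts = 4096 - 2 (network + broadcast) = 4094

4094


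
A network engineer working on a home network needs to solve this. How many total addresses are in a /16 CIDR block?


Given: CIDR prefix /16
Host bits = 32 - 16 = 16
Total addresses = 2^16 = 65536

65536


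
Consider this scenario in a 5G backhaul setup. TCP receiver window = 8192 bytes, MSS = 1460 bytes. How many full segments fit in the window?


Given: RWND = 8192 bytes, MSS = 1460 bytes
Full segments = floor(RWND / MSS)
Full segments = floor(8192 / 1460)
Full segments = floor(5.611) = 5

5


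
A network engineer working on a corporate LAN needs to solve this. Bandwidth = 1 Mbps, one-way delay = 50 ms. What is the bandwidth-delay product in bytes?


Given: bandwidth = 1 Mbps, delay = 50 ms
BDP in bits = 1 * 10^6 * 50 / 1000
BDP in bits = 50000
BDP in bytes = 50000 / 8 = 6250

6250


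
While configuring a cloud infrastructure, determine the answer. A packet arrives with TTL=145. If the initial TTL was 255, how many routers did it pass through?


Given: initial TTL = 255, received TTL = 145
Hops = initial TTL - received TTL
Hops = 255 - 145 = 110

110


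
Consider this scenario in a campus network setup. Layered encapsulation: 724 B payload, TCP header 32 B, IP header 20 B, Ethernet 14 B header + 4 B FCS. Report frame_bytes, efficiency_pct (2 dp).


TCP segment = 724 + 32 = 756 B
IP packet = 756 + 20 = 776 B
Ethernet frame = 776 + 14 + 4 = 794 B
Efficiency = app / frame = 724 / 794 = 0.911839 = 91.1839% -> 91.18% (2 dp)

794, 91.18


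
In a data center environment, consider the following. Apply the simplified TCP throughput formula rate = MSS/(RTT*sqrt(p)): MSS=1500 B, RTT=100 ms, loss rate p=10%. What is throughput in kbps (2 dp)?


Given: MSS = 1500 bytes, RTT = 100 ms, loss = 10%
RTT in seconds = 100 / 1000 = 0.1
Loss rate = 10% = 0.1
sqrt(loss) = sqrt(0.1) = 0.316227766017
Throughput (bytes/s) = 1500 / (0.1 * 0.316227766017) = 47434.1649
Throughput (kbps) = 47434.1649 * 8 / 1000 = 379.473319 -> 379.47 kbps (2 dp)

379.47


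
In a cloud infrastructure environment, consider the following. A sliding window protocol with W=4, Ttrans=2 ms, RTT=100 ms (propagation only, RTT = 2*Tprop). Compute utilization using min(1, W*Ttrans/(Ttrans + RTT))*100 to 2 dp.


Given: W = 4, Ttrans = 2 ms, RTT = 100 ms (= 2 * Tprop, Tprop = 50 ms)
Cycle time = Ttrans + RTT = 2 + 100 = 102 ms (first packet sent until its ACK returns)
W * Ttrans = 4 * 2 = 8 ms of sending per cycle
W * Ttrans / (Ttrans + RTT) = 8 / 102 = 0.078431
U = min(1, 0.078431) = 0.078431
U% = 7.84%

7.84


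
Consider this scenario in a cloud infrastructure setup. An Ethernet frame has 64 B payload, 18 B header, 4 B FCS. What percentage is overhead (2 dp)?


Given: payload = 64 B, header = 18 B, trailer = 4 B
Overhead bytes = header + trailer = 18 + 4 = 22
Total frame = payload + overhead = 64 + 22 = 86
Overhead % = 22 / 86 * 100 = 25.5814% -> 25.58% (2 dp)

25.58


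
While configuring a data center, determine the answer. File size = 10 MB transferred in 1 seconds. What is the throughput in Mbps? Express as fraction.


Given: file = 10 MB, time = 1 s
File in Mb = 10 * 8 = 80 Mb
Throughput = 80 / 1 Mbps
Throughput = 80 Mbps

80
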